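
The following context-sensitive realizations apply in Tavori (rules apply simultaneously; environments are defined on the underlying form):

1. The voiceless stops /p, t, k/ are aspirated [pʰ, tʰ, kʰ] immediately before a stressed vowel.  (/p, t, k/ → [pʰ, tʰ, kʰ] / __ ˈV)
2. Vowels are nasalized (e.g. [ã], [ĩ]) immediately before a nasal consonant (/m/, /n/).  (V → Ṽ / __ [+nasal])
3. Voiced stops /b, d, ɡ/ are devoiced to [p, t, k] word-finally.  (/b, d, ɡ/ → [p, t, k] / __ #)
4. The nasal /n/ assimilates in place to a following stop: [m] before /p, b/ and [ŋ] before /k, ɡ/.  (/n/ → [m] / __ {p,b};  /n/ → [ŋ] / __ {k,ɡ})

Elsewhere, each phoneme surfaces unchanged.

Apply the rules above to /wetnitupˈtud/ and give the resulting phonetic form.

[wetnitupˈtʰut]

/w/ stays [w].
/e/ (between /w/ and /t/) is in the target of rule 2 but the environment (before a nasal consonant) is not met → [e].
/t/ (between /e/ and /n/): rule 1 targets it, but not immediately before a stressed vowel → unchanged [t].
/n/ (between /t/ and /i/) fails the environment for rule 4, so it stays [n].
/i/ (between /n/ and /t/) is in the target of rule 2 but the environment (before a nasal consonant) is not met → [i].
/t/ — between /i/ and /u/; rule 1 does not apply here → [t].
/u/ — between /t/ and /p/; rule 2 does not apply here → [u].
/p/ (between /u/ and /t/) fails the environment for rule 1, so it stays [p].
/t/ — between /p/ and /u/, immediately before a stressed vowel — surfaces as [tʰ] (rule 1).
/u/ (between /t/ and /d/) is in the target of rule 2 but the environment (before a nasal consonant) is not met → [u].
/d/ — word-final, word-finally — surfaces as [t] (rule 3).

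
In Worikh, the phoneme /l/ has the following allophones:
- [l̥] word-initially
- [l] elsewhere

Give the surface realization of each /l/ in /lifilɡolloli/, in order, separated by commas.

[l̥], [l], [l], [l], [l]

Occurrence 1 (position 1): word-initially → [l̥].
Occurrence 2 (position 5): no conditioning environment matches → elsewhere allophone [l].
Occurrence 3 (position 8): no conditioning environment matches → elsewhere allophone [l].
Occurrence 4 (position 9): no conditioning environment matches → elsewhere allophone [l].
Occurrence 5 (position 11): no conditioning environment matches → elsewhere allophone [l].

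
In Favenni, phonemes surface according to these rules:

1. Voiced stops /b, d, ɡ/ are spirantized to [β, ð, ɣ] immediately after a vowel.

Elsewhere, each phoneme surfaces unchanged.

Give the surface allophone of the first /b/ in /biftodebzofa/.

[b]

/b/ (word-initial): rule 1 targets it, but not immediately after a vowel → unchanged [b].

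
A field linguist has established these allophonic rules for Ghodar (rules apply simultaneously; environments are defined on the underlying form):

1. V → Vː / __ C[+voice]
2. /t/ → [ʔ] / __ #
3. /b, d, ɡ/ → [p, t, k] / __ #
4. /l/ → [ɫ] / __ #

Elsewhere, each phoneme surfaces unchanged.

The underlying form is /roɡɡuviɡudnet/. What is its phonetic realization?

/r/ — not in any rule's target class → [r].
/o/ (between /r/ and /ɡ/): before a voiced consonant, so rule 1 applies → [oː].
/ɡ/ — between /o/ and /ɡ/; rule 3 does not apply here → [ɡ].
/ɡ/ (between /ɡ/ and /u/) fails the environment for rule 3, so it stays [ɡ].
/u/ — between /ɡ/ and /v/, before a voiced consonant — surfaces as [uː] (rule 1).
/v/ (between /u/ and /i/): no rule targets it → [v].
Rule 1 applies to /i/ (between /v/ and /ɡ/: before a voiced consonant) → [iː].
/ɡ/ — between /i/ and /u/; rule 3 does not apply here → [ɡ].
/u/ (between /ɡ/ and /d/) occurs before a voiced consonant → [uː] by rule 1.
/d/ (between /u/ and /n/) fails the environment for rule 3, so it stays [d].
/n/ (between /d/ and /e/): no rule targets it → [n].
/e/ (between /n/ and /t/) is in the target of rule 1 but the environment (before a voiced consonant) is not met → [e].
/t/ — word-final, word-finally — surfaces as [ʔ] (rule 2).

[roːɡɡuːviːɡuːdneʔ]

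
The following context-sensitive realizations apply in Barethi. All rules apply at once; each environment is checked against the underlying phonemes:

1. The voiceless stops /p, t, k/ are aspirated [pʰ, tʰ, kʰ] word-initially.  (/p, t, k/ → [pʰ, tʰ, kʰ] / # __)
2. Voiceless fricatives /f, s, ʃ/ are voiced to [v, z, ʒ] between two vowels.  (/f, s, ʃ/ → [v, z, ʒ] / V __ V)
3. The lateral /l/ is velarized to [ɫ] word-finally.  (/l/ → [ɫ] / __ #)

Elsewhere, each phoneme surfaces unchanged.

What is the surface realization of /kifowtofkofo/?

/k/ (word-initial) occurs word-initially → [kʰ] by rule 1.
/f/ — between /i/ and /o/, between two vowels — surfaces as [v] (rule 2).
/t/ — between /w/ and /o/; rule 1 does not apply here → [t].
/f/ (between /o/ and /k/) is in the target of rule 2 but the environment (between two vowels) is not met → [f].
/k/ — between /f/ and /o/; rule 1 does not apply here → [k].
/f/ — between /o/ and /o/, between two vowels — surfaces as [v] (rule 2).

[kʰivowtofkovo]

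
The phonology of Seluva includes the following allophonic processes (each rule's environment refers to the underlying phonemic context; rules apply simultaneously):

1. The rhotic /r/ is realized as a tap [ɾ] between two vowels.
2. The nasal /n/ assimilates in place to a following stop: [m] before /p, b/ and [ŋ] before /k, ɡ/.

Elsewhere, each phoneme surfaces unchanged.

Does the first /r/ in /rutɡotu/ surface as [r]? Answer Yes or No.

/r/ — word-initial; rule 1 does not apply here → [r].
The actual realization is [r], which matches [r].

Yes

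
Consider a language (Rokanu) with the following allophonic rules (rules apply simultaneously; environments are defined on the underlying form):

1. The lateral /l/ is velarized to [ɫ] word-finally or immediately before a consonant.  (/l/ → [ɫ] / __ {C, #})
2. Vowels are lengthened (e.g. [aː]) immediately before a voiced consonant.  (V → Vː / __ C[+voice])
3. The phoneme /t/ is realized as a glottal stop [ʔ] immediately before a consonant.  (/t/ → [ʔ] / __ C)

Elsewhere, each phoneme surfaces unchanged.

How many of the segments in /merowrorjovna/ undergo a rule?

Segments that undergo a rule: /e/ → [eː] (rule 2); /o/ → [oː] (rule 2); /o/ → [oː] (rule 2); /o/ → [oː] (rule 2).
All other segments surface unchanged.

4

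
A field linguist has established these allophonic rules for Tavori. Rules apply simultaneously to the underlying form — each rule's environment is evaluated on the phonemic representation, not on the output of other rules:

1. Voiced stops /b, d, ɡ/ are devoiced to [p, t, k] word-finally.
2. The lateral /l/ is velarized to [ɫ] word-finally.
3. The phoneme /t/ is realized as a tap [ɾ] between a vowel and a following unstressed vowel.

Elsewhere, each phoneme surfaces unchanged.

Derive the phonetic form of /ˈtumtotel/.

[ˈtumtoɾeɫ]

/t/ (word-initial): rule 3 targets it, but not between a vowel and a following unstressed vowel → unchanged [t].
/u/ stays [u].
/m/ (between /u/ and /t/) is unaffected → [m].
/t/ (between /m/ and /o/) fails the environment for rule 3, so it stays [t].
/o/ stays [o].
/t/ — between /o/ and /e/, between a vowel and a following unstressed vowel — surfaces as [ɾ] (rule 3).
/e/ (between /t/ and /l/): no rule targets it → [e].
/l/ (word-final) occurs word-finally → [ɫ] by rule 2.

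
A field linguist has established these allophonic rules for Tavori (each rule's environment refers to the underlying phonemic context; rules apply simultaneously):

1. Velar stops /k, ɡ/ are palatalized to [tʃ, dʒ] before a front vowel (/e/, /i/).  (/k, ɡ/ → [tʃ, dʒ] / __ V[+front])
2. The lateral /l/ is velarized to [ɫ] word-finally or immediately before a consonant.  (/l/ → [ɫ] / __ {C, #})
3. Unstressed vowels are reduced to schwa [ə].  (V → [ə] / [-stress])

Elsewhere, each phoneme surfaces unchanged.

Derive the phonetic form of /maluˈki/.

[mələˈtʃi]

/m/ (word-initial) is unaffected → [m].
Rule 3 applies to /a/ (between /m/ and /l/: in an unstressed syllable) → [ə].
/l/ (between /a/ and /u/) is in the target of rule 2 but the environment (word-finally or immediately before a consonant) is not met → [l].
/u/ (between /l/ and /k/): in an unstressed syllable, so rule 3 applies → [ə].
/k/ meets the environment for rule 1 (before a front vowel) → [tʃ].
/i/ (word-final) fails the environment for rule 3, so it stays [i].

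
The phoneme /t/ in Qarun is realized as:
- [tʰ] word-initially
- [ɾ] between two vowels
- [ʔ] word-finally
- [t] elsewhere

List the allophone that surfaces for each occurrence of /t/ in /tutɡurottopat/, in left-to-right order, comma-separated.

[tʰ], [t], [t], [t], [ʔ]

Occurrence 1 (position 1): word-initially → [tʰ].
Occurrence 2 (position 3): no conditioning environment matches → elsewhere allophone [t].
Occurrence 3 (position 8): no conditioning environment matches → elsewhere allophone [t].
Occurrence 4 (position 9): no conditioning environment matches → elsewhere allophone [t].
Occurrence 5 (position 13): word-finally → [ʔ].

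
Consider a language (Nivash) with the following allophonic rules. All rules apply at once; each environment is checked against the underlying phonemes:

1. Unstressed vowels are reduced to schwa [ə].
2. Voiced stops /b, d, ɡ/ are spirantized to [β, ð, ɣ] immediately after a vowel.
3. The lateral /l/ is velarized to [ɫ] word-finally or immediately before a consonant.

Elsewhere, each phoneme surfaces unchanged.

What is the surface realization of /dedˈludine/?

[dəðˈluðənə]

/d/ (word-initial) fails the environment for rule 2, so it stays [d].
Rule 1 applies to /e/ (between /d/ and /d/: in an unstressed syllable) → [ə].
/d/ meets the environment for rule 2 (immediately after a vowel) → [ð].
/l/ — between /d/ and /u/; rule 3 does not apply here → [l].
/u/ (between /l/ and /d/) is in the target of rule 1 but the environment (in an unstressed syllable) is not met → [u].
/d/ — between /u/ and /i/, immediately after a vowel — surfaces as [ð] (rule 2).
/i/ (between /d/ and /n/): in an unstressed syllable, so rule 1 applies → [ə].
/n/ stays [n].
/e/ (word-final) occurs in an unstressed syllable → [ə] by rule 1.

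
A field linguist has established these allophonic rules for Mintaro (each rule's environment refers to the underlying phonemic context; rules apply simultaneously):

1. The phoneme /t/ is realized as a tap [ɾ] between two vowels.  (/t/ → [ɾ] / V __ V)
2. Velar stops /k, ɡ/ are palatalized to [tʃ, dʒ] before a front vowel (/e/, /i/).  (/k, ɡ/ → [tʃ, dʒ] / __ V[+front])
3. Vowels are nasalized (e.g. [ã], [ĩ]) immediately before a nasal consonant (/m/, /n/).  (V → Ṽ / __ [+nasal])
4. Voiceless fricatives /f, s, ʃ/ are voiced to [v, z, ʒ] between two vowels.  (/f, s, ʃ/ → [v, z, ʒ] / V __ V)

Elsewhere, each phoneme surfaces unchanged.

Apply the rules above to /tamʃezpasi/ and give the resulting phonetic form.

[tãmʃezpazi]

/t/ (word-initial) is in the target of rule 1 but the environment (between two vowels) is not met → [t].
/a/ — between /t/ and /m/, before a nasal consonant — surfaces as [ã] (rule 3).
/m/ (between /a/ and /ʃ/) is unaffected → [m].
/ʃ/ (between /m/ and /e/): rule 4 targets it, but not between two vowels → unchanged [ʃ].
/e/ (between /ʃ/ and /z/) is in the target of rule 3 but the environment (before a nasal consonant) is not met → [e].
/z/ (between /e/ and /p/): no rule targets it → [z].
/p/ stays [p].
/a/ — between /p/ and /s/; rule 3 does not apply here → [a].
/s/ (between /a/ and /i/) occurs between two vowels → [z] by rule 4.
/i/ (word-final) is in the target of rule 3 but the environment (before a nasal consonant) is not met → [i].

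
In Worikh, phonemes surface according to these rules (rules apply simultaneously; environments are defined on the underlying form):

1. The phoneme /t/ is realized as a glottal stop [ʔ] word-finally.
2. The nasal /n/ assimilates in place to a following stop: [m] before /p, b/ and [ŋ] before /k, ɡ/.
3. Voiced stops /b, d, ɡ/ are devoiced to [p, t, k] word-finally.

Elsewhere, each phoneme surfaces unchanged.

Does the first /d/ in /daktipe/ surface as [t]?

No

/d/ (word-initial): rule 3 targets it, but not word-finally → unchanged [d].
The actual realization is [d], not [t].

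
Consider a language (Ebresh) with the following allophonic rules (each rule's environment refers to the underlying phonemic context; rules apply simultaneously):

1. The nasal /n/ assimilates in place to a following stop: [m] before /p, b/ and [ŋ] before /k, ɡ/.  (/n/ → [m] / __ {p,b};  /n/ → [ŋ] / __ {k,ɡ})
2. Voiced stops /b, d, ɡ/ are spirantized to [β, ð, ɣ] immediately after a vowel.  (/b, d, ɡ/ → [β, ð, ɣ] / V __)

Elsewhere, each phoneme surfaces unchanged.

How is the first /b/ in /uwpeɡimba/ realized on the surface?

[b]

/b/ (between /m/ and /a/) fails the environment for rule 2, so it stays [b].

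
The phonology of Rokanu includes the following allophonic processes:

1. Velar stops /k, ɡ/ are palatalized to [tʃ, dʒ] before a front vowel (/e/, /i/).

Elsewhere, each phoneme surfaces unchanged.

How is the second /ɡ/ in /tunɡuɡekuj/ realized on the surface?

Rule 1 applies to /ɡ/ (between /u/ and /e/: before a front vowel) → [dʒ].

[dʒ]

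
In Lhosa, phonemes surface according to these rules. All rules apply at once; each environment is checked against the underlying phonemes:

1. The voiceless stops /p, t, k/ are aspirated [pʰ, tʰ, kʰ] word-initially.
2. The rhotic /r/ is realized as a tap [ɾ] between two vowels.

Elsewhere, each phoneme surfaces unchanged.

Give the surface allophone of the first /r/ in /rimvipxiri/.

/r/ — word-initial; rule 2 does not apply here → [r].

[r]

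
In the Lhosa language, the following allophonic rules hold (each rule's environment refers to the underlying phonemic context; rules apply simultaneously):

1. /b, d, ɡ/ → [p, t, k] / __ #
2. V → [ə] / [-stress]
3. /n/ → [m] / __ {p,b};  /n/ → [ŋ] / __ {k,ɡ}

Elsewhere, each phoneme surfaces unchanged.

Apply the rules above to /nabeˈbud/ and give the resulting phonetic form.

/n/ (word-initial) is in the target of rule 3 but the environment (before a labial or velar stop) is not met → [n].
/a/ — between /n/ and /b/, in an unstressed syllable — surfaces as [ə] (rule 2).
/b/ (between /a/ and /e/) is in the target of rule 1 but the environment (word-finally) is not met → [b].
/e/ meets the environment for rule 2 (in an unstressed syllable) → [ə].
/b/ (between /e/ and /u/): rule 1 targets it, but not word-finally → unchanged [b].
/u/ (between /b/ and /d/) is in the target of rule 2 but the environment (in an unstressed syllable) is not met → [u].
Rule 1 applies to /d/ (word-final: word-finally) → [t].

[nəbəˈbut]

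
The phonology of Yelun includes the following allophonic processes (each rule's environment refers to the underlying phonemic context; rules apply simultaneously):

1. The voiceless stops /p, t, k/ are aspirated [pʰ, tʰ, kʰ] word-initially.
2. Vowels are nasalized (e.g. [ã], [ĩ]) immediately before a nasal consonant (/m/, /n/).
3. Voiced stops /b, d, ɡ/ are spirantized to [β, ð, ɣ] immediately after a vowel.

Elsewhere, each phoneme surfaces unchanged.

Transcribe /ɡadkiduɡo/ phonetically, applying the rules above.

/ɡ/ (word-initial): rule 3 targets it, but not immediately after a vowel → unchanged [ɡ].
/a/ (between /ɡ/ and /d/) fails the environment for rule 2, so it stays [a].
/d/ (between /a/ and /k/) occurs immediately after a vowel → [ð] by rule 3.
/k/ (between /d/ and /i/): rule 1 targets it, but not word-initially → unchanged [k].
/i/ (between /k/ and /d/): rule 2 targets it, but not before a nasal consonant → unchanged [i].
/d/ meets the environment for rule 3 (immediately after a vowel) → [ð].
/u/ — between /d/ and /ɡ/; rule 2 does not apply here → [u].
/ɡ/ — between /u/ and /o/, immediately after a vowel — surfaces as [ɣ] (rule 3).
/o/ (word-final) fails the environment for rule 2, so it stays [o].

[ɡaðkiðuɣo]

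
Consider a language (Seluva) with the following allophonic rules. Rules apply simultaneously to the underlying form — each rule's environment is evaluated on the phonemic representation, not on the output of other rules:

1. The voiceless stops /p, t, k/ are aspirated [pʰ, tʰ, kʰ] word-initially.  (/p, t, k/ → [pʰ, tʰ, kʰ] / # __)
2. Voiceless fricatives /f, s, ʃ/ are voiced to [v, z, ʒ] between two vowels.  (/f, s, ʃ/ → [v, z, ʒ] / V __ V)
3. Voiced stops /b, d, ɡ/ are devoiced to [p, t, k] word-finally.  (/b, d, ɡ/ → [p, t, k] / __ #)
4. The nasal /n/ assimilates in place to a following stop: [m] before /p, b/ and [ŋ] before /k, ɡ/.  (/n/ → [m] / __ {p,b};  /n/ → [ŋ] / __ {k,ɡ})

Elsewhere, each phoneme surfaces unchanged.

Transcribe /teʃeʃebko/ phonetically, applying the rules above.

[tʰeʒeʒebko]

/t/ (word-initial): word-initially, so rule 1 applies → [tʰ].
/e/ — not in any rule's target class → [e].
/ʃ/ meets the environment for rule 2 (between two vowels) → [ʒ].
/e/ (between /ʃ/ and /ʃ/) is unaffected → [e].
Rule 2 applies to /ʃ/ (between /e/ and /e/: between two vowels) → [ʒ].
/e/ (between /ʃ/ and /b/) is unaffected → [e].
/b/ — between /e/ and /k/; rule 3 does not apply here → [b].
/k/ (between /b/ and /o/) is in the target of rule 1 but the environment (word-initially) is not met → [k].
/o/ — not in any rule's target class → [o].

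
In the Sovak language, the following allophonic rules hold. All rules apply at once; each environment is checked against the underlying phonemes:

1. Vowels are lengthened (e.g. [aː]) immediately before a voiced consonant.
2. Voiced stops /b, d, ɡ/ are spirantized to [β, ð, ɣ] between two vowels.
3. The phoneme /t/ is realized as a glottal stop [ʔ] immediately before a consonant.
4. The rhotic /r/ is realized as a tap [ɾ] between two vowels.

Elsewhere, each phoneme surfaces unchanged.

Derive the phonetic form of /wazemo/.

[waːzeːmo]

/w/ — not in any rule's target class → [w].
/a/ — between /w/ and /z/, before a voiced consonant — surfaces as [aː] (rule 1).
/z/ — not in any rule's target class → [z].
Rule 1 applies to /e/ (between /z/ and /m/: before a voiced consonant) → [eː].
/m/ — not in any rule's target class → [m].
/o/ (word-final): rule 1 targets it, but not before a voiced consonant → unchanged [o].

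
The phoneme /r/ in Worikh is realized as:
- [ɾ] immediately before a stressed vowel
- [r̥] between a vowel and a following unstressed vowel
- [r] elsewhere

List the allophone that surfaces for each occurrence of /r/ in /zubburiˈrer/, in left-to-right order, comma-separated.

[r̥], [ɾ], [r]

Occurrence 1 (position 6): between a vowel and a following unstressed vowel → [r̥].
Occurrence 2 (position 8): immediately before a stressed vowel → [ɾ].
Occurrence 3 (position 10): no conditioning environment matches → elsewhere allophone [r].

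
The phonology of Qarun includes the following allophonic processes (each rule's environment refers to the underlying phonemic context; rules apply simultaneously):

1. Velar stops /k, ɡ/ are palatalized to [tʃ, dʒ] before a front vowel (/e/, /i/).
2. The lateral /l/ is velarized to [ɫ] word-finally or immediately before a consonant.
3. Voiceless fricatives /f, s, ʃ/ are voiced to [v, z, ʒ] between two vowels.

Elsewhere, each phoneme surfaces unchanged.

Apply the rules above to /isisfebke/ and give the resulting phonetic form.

/i/ stays [i].
/s/ (between /i/ and /i/) occurs between two vowels → [z] by rule 3.
/i/ stays [i].
/s/ (between /i/ and /f/) is in the target of rule 3 but the environment (between two vowels) is not met → [s].
/f/ (between /s/ and /e/): rule 3 targets it, but not between two vowels → unchanged [f].
/e/ (between /f/ and /b/) is unaffected → [e].
/b/ stays [b].
/k/ (between /b/ and /e/) occurs before a front vowel → [tʃ] by rule 1.
/e/ (word-final) is unaffected → [e].

[izisfebtʃe]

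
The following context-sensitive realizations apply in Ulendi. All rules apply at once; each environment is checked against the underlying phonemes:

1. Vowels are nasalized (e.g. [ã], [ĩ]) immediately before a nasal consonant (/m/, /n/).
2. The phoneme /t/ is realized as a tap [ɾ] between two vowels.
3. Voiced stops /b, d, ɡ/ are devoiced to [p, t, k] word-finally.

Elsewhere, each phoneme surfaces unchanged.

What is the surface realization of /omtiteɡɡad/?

Rule 1 applies to /o/ (word-initial: before a nasal consonant) → [õ].
/t/ (between /m/ and /i/) is in the target of rule 2 but the environment (between two vowels) is not met → [t].
/i/ (between /t/ and /t/) fails the environment for rule 1, so it stays [i].
/t/ (between /i/ and /e/) occurs between two vowels → [ɾ] by rule 2.
/e/ (between /t/ and /ɡ/) is in the target of rule 1 but the environment (before a nasal consonant) is not met → [e].
/ɡ/ (between /e/ and /ɡ/) is in the target of rule 3 but the environment (word-finally) is not met → [ɡ].
/ɡ/ (between /ɡ/ and /a/) is in the target of rule 3 but the environment (word-finally) is not met → [ɡ].
/a/ (between /ɡ/ and /d/) is in the target of rule 1 but the environment (before a nasal consonant) is not met → [a].
/d/ (word-final): word-finally, so rule 3 applies → [t].

[õmtiɾeɡɡat]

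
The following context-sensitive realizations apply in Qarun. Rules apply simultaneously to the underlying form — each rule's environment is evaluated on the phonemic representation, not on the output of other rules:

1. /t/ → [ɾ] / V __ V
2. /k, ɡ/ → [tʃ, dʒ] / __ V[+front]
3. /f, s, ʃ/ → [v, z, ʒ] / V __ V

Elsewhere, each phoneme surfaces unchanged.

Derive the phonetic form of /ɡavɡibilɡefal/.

[ɡavdʒibildʒeval]

/ɡ/ — word-initial; rule 2 does not apply here → [ɡ].
/a/ — not in any rule's target class → [a].
/v/ (between /a/ and /ɡ/) is unaffected → [v].
/ɡ/ meets the environment for rule 2 (before a front vowel) → [dʒ].
/i/ (between /ɡ/ and /b/) is unaffected → [i].
/b/ (between /i/ and /i/): no rule targets it → [b].
/i/ — not in any rule's target class → [i].
/l/ (between /i/ and /ɡ/) is unaffected → [l].
Rule 2 applies to /ɡ/ (between /l/ and /e/: before a front vowel) → [dʒ].
/e/ (between /ɡ/ and /f/): no rule targets it → [e].
/f/ meets the environment for rule 3 (between two vowels) → [v].
/a/ — not in any rule's target class → [a].
/l/ (word-final) is unaffected → [l].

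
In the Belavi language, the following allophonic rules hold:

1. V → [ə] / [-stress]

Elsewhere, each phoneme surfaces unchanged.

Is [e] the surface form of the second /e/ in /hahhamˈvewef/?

Rule 1 applies to /e/ (between /w/ and /f/: in an unstressed syllable) → [ə].
The actual realization is [ə], not [e].

No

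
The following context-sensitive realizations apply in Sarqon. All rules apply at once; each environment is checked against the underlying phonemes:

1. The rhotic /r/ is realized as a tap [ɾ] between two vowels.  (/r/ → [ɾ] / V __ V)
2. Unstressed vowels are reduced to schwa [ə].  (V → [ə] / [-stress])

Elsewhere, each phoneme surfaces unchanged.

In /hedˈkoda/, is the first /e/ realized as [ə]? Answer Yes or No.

Yes

/e/ meets the environment for rule 2 (in an unstressed syllable) → [ə].
The actual realization is [ə], which matches [ə].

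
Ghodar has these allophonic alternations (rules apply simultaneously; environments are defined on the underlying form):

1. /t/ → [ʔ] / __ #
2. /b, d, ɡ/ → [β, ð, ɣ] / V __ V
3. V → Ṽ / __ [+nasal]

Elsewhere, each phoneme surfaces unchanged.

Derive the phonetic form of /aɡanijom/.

/a/ (word-initial): rule 3 targets it, but not before a nasal consonant → unchanged [a].
/ɡ/ meets the environment for rule 2 (between two vowels) → [ɣ].
/a/ (between /ɡ/ and /n/) occurs before a nasal consonant → [ã] by rule 3.
/n/ stays [n].
/i/ (between /n/ and /j/) fails the environment for rule 3, so it stays [i].
/j/ (between /i/ and /o/): no rule targets it → [j].
/o/ (between /j/ and /m/): before a nasal consonant, so rule 3 applies → [õ].
/m/ (word-final): no rule targets it → [m].

[aɣãnijõm]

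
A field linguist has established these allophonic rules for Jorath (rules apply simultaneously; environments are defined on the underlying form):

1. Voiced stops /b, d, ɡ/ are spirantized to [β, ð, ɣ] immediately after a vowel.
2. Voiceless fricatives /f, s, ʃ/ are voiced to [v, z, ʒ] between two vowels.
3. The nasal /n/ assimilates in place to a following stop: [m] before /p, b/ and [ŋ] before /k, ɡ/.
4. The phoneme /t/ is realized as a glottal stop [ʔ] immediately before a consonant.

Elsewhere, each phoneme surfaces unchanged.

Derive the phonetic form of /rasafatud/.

[razavatuð]

/s/ (between /a/ and /a/) occurs between two vowels → [z] by rule 2.
Rule 2 applies to /f/ (between /a/ and /a/: between two vowels) → [v].
/t/ (between /a/ and /u/): rule 4 targets it, but not immediately before a consonant → unchanged [t].
/d/ — word-final, immediately after a vowel — surfaces as [ð] (rule 1).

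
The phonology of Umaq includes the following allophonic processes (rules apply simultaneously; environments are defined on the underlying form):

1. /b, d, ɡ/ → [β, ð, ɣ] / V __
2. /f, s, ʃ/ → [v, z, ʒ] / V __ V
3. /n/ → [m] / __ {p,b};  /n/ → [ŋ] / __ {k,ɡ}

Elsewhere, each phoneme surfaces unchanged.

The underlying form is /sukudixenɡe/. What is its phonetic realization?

[sukuðixeŋɡe]

/s/ (word-initial): rule 2 targets it, but not between two vowels → unchanged [s].
/d/ (between /u/ and /i/) occurs immediately after a vowel → [ð] by rule 1.
Rule 3 applies to /n/ (between /e/ and /ɡ/: before a labial or velar stop) → [ŋ].
/ɡ/ (between /n/ and /e/) fails the environment for rule 1, so it stays [ɡ].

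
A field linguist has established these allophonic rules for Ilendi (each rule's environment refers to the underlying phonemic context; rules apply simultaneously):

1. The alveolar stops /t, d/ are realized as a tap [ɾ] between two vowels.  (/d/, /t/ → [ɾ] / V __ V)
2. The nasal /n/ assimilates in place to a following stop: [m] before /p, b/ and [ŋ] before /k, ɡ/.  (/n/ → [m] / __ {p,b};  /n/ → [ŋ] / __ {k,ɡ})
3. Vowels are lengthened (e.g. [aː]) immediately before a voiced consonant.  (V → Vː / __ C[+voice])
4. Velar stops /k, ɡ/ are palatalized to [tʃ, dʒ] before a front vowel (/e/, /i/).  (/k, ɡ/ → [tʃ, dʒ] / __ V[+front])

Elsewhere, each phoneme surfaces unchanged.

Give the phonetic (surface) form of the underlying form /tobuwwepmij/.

[toːbuːwwepmiːj]

/t/ — word-initial; rule 1 does not apply here → [t].
/o/ (between /t/ and /b/): before a voiced consonant, so rule 3 applies → [oː].
/b/ — not in any rule's target class → [b].
/u/ meets the environment for rule 3 (before a voiced consonant) → [uː].
/w/ (between /u/ and /w/) is unaffected → [w].
/w/ (between /w/ and /e/) is unaffected → [w].
/e/ (between /w/ and /p/) fails the environment for rule 3, so it stays [e].
/p/ — not in any rule's target class → [p].
/m/ stays [m].
/i/ — between /m/ and /j/, before a voiced consonant — surfaces as [iː] (rule 3).
/j/ (word-final) is unaffected → [j].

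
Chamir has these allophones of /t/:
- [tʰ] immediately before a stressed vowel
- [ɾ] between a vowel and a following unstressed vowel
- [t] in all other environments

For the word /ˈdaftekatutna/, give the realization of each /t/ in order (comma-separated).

[t], [ɾ], [t]

Occurrence 1 (position 4): no conditioning environment matches → elsewhere allophone [t].
Occurrence 2 (position 8): between a vowel and an unstressed vowel → [ɾ].
Occurrence 3 (position 10): no conditioning environment matches → elsewhere allophone [t].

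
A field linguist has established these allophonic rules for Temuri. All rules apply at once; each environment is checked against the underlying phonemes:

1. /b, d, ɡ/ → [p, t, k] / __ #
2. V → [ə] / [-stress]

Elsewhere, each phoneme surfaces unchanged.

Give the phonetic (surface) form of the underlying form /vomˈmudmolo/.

[vəmˈmudmələ]

/o/ (between /v/ and /m/): in an unstressed syllable, so rule 2 applies → [ə].
/u/ (between /m/ and /d/) fails the environment for rule 2, so it stays [u].
/d/ (between /u/ and /m/) fails the environment for rule 1, so it stays [d].
Rule 2 applies to /o/ (between /m/ and /l/: in an unstressed syllable) → [ə].
/o/ (word-final) occurs in an unstressed syllable → [ə] by rule 2.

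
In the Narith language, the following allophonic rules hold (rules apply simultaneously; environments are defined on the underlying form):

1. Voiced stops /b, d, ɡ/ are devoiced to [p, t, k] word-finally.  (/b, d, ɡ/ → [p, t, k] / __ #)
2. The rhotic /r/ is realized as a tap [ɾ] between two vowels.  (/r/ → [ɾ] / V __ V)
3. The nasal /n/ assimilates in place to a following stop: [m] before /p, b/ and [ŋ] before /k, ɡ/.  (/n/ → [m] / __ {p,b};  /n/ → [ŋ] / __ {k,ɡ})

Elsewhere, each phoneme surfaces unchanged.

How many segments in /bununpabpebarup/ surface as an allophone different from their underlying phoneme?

Segments that undergo a rule: /n/ → [m] (rule 3); /r/ → [ɾ] (rule 2).
All other segments surface unchanged.

2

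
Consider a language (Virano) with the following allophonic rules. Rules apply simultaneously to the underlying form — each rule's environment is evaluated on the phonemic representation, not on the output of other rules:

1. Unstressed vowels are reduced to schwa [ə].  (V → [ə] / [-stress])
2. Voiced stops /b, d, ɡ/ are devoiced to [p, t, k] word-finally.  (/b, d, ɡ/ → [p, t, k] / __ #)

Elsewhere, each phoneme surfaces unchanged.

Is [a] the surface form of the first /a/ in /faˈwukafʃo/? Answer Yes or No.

/a/ — between /f/ and /w/, in an unstressed syllable — surfaces as [ə] (rule 1).
The actual realization is [ə], not [a].

No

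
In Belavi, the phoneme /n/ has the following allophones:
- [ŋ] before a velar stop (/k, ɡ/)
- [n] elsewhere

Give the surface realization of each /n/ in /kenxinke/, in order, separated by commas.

Occurrence 1 (position 3): no conditioning environment matches → elsewhere allophone [n].
Occurrence 2 (position 6): before a velar stop → [ŋ].

[n], [ŋ]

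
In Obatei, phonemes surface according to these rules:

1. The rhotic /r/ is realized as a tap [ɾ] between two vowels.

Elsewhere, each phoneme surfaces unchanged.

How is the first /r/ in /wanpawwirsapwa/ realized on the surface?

/r/ (between /i/ and /s/) is in the target of rule 1 but the environment (between two vowels) is not met → [r].

[r]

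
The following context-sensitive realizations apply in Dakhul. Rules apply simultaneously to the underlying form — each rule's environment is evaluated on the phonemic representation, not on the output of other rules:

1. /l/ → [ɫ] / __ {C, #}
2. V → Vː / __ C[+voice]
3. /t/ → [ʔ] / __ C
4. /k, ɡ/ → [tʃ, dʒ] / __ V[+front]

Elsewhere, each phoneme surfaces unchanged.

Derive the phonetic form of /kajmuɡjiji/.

/k/ (word-initial) fails the environment for rule 4, so it stays [k].
/a/ (between /k/ and /j/): before a voiced consonant, so rule 2 applies → [aː].
/j/ stays [j].
/m/ stays [m].
/u/ (between /m/ and /ɡ/): before a voiced consonant, so rule 2 applies → [uː].
/ɡ/ (between /u/ and /j/) fails the environment for rule 4, so it stays [ɡ].
/j/ stays [j].
/i/ meets the environment for rule 2 (before a voiced consonant) → [iː].
/j/ (between /i/ and /i/): no rule targets it → [j].
/i/ — word-final; rule 2 does not apply here → [i].

[kaːjmuːɡjiːji]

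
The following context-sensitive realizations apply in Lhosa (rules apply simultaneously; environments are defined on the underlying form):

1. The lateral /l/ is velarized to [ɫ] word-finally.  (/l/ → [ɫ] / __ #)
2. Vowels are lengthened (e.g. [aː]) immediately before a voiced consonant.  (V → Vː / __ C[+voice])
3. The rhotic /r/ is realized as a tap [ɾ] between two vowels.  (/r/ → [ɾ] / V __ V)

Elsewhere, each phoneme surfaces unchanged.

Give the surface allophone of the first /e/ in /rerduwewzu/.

[eː]

/e/ (between /r/ and /r/) occurs before a voiced consonant → [eː] by rule 2.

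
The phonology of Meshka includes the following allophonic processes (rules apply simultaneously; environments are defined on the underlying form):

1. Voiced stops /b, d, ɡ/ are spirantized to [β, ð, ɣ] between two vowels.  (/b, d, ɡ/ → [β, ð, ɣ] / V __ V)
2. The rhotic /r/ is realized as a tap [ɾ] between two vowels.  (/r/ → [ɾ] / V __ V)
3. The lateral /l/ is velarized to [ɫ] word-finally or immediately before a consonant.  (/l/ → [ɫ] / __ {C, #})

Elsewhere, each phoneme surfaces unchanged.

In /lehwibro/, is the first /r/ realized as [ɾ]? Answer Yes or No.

/r/ (between /b/ and /o/) is in the target of rule 2 but the environment (between two vowels) is not met → [r].
The actual realization is [r], not [ɾ].

No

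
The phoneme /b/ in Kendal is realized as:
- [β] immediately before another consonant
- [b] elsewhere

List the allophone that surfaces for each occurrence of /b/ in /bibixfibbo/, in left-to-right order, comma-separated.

Occurrence 1 (position 1): no conditioning environment matches → elsewhere allophone [b].
Occurrence 2 (position 3): no conditioning environment matches → elsewhere allophone [b].
Occurrence 3 (position 8): immediately before another consonant → [β].
Occurrence 4 (position 9): no conditioning environment matches → elsewhere allophone [b].

[b], [b], [β], [b]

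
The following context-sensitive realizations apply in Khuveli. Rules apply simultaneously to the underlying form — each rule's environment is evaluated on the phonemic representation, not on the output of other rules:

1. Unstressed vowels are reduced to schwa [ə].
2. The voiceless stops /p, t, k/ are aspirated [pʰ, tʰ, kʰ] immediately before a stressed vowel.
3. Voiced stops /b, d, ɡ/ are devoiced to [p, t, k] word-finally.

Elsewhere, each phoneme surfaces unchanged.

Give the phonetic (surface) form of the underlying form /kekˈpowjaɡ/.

[kəkˈpʰowjək]

/k/ (word-initial) fails the environment for rule 2, so it stays [k].
/e/ meets the environment for rule 1 (in an unstressed syllable) → [ə].
/k/ — between /e/ and /p/; rule 2 does not apply here → [k].
/p/ meets the environment for rule 2 (immediately before a stressed vowel) → [pʰ].
/o/ (between /p/ and /w/): rule 1 targets it, but not in an unstressed syllable → unchanged [o].
/w/ (between /o/ and /j/) is unaffected → [w].
/j/ stays [j].
/a/ meets the environment for rule 1 (in an unstressed syllable) → [ə].
Rule 3 applies to /ɡ/ (word-final: word-finally) → [k].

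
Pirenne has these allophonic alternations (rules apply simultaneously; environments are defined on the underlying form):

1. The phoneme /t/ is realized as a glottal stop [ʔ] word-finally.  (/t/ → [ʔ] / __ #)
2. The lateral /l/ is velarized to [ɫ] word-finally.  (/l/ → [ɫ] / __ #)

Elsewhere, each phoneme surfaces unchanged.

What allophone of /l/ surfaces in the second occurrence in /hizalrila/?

[l]

/l/ — between /i/ and /a/; rule 2 does not apply here → [l].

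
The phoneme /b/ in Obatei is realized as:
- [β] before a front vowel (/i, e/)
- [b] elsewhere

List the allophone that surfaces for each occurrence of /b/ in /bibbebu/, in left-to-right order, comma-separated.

Occurrence 1 (position 1): before a front vowel (/i, e/) → [β].
Occurrence 2 (position 3): no conditioning environment matches → elsewhere allophone [b].
Occurrence 3 (position 4): before a front vowel (/i, e/) → [β].
Occurrence 4 (position 6): no conditioning environment matches → elsewhere allophone [b].

[β], [b], [β], [b]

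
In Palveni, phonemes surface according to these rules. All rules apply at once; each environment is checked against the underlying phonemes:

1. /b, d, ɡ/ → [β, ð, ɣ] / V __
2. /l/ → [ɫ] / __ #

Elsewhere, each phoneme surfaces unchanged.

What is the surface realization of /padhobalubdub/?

/p/ — not in any rule's target class → [p].
/a/ — not in any rule's target class → [a].
/d/ meets the environment for rule 1 (immediately after a vowel) → [ð].
/h/ stays [h].
/o/ stays [o].
/b/ (between /o/ and /a/) occurs immediately after a vowel → [β] by rule 1.
/a/ stays [a].
/l/ (between /a/ and /u/) fails the environment for rule 2, so it stays [l].
/u/ (between /l/ and /b/) is unaffected → [u].
Rule 1 applies to /b/ (between /u/ and /d/: immediately after a vowel) → [β].
/d/ — between /b/ and /u/; rule 1 does not apply here → [d].
/u/ — not in any rule's target class → [u].
/b/ — word-final, immediately after a vowel — surfaces as [β] (rule 1).

[paðhoβaluβduβ]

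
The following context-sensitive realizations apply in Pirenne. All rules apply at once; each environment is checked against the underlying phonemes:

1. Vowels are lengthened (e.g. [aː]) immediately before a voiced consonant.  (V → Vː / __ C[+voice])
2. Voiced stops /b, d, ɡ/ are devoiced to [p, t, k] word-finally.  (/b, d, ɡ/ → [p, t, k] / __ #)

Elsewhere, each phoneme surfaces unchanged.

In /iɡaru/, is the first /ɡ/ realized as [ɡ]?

Yes

/ɡ/ (between /i/ and /a/) is in the target of rule 2 but the environment (word-finally) is not met → [ɡ].
The actual realization is [ɡ], which matches [ɡ].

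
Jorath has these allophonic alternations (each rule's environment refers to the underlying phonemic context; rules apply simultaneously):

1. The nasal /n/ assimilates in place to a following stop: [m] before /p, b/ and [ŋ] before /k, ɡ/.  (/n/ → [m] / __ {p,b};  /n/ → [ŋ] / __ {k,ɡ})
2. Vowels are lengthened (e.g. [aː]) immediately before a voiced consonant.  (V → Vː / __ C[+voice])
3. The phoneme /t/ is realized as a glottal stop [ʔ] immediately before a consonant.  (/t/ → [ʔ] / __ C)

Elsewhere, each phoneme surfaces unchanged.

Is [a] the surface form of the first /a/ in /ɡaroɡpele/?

Rule 2 applies to /a/ (between /ɡ/ and /r/: before a voiced consonant) → [aː].
The actual realization is [aː], not [a].

No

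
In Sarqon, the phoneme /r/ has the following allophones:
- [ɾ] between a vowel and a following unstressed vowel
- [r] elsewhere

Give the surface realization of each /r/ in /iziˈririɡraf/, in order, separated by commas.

[r], [ɾ], [r]

Occurrence 1 (position 4): no conditioning environment matches → elsewhere allophone [r].
Occurrence 2 (position 6): between a vowel and a following unstressed vowel → [ɾ].
Occurrence 3 (position 9): no conditioning environment matches → elsewhere allophone [r].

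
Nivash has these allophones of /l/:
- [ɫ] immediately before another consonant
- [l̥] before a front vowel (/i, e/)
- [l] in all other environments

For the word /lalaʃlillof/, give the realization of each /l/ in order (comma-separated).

Occurrence 1 (position 1): no conditioning environment matches → elsewhere allophone [l].
Occurrence 2 (position 3): no conditioning environment matches → elsewhere allophone [l].
Occurrence 3 (position 6): before a front vowel (/i, e/) → [l̥].
Occurrence 4 (position 8): immediately before another consonant → [ɫ].
Occurrence 5 (position 9): no conditioning environment matches → elsewhere allophone [l].

[l], [l], [l̥], [ɫ], [l]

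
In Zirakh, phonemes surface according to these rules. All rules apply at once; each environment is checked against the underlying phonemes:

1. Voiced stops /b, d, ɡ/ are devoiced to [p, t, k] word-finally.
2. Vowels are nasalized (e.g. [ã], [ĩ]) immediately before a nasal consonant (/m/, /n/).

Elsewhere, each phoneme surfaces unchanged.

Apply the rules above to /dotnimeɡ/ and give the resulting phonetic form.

[dotnĩmek]

/d/ (word-initial) is in the target of rule 1 but the environment (word-finally) is not met → [d].
/o/ (between /d/ and /t/) is in the target of rule 2 but the environment (before a nasal consonant) is not met → [o].
/t/ — not in any rule's target class → [t].
/n/ stays [n].
/i/ — between /n/ and /m/, before a nasal consonant — surfaces as [ĩ] (rule 2).
/m/ — not in any rule's target class → [m].
/e/ (between /m/ and /ɡ/) is in the target of rule 2 but the environment (before a nasal consonant) is not met → [e].
/ɡ/ (word-final) occurs word-finally → [k] by rule 1.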